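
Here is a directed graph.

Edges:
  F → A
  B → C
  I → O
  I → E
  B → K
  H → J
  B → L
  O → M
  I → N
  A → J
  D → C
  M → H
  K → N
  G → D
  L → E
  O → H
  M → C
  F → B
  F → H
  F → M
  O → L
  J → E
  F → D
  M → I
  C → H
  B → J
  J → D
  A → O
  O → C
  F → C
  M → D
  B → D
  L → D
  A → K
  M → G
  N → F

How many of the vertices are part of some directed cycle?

A vertex is on a directed cycle iff it belongs to a strongly connected component of size ≥ 2 (or has a self-loop).
The vertices on cycles are {A, B, C, D, F, H, I, J, K, M, N, O} — 12 in total.

12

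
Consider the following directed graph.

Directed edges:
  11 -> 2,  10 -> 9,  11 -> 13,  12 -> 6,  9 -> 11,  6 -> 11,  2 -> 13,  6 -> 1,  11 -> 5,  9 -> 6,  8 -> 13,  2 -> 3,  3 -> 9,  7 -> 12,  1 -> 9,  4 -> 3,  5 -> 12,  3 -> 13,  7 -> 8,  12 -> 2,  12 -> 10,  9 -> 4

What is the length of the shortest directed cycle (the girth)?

For each vertex v, BFS finds the shortest path from v back to v.
The shortest such closed walk is 9 → 4 → 3 → 9, length 3.

3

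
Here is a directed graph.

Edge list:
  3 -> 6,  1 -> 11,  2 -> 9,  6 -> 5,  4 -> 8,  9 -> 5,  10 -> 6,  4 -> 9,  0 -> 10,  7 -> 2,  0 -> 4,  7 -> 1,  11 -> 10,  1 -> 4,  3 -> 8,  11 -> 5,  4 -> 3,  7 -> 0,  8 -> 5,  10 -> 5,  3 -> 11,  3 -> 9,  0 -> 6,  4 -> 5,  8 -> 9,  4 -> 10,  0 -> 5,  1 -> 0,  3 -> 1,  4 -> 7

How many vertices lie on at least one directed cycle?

A vertex is on a directed cycle iff it belongs to a strongly connected component of size ≥ 2 (or has a self-loop).
The vertices on cycles are {0, 1, 3, 4, 7} — 5 in total.

5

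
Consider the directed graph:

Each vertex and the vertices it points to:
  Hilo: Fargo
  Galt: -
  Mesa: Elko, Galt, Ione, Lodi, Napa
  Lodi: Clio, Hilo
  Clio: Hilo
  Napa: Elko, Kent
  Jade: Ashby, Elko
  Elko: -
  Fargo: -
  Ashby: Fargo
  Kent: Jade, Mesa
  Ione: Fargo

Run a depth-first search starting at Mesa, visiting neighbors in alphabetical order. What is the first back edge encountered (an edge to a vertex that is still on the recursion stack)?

DFS from Mesa (visiting neighbors in alphabetical order); mark gray on enter, black on exit:
Mesa gray
  Elko gray
  Elko black
  Galt gray
  Galt black
  Ione gray
    Fargo gray
    Fargo black
  Ione black
  Lodi gray
    Clio gray
      Hilo gray
        Hilo→Fargo: Fargo black — skip
      Hilo black
    Clio black
    Lodi→Hilo: Hilo black — skip
  Lodi black
  Napa gray
    Napa→Elko: Elko black — skip
    Kent gray
      Jade gray
        Ashby gray
          Ashby→Fargo: Fargo black — skip
        Ashby black
        Jade→Elko: Elko black — skip
      Jade black
      Kent→Mesa: Mesa is gray → back edge
First back edge: Kent → Mesa.

Kent->Mesa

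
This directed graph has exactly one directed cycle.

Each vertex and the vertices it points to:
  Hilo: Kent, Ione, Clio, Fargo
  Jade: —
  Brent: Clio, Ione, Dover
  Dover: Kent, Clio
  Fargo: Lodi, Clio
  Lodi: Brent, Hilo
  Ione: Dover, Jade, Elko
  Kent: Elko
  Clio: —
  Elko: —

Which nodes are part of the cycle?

DFS with gray/black marking from Lodi:
Lodi gray
  Brent gray
    Clio gray
    Clio black
    Ione gray
      Dover gray
        Kent gray
          Elko gray
          Elko black
        Kent black
        Dover→Clio: Clio black — skip
      Dover black
      Jade gray
      Jade black
      Ione→Elko: Elko black — skip
    Ione black
    Brent→Dover: Dover black — skip
  Brent black
  Hilo gray
    Hilo→Kent: Kent black — skip
    Hilo→Ione: Ione black — skip
    Hilo→Clio: Clio black — skip
    Fargo gray
      Fargo→Lodi: Lodi is gray → back edge
Back edge closes the cycle Lodi → Hilo → Fargo → Lodi; its vertices are {Hilo, Lodi, Fargo}.

Hilo, Lodi, Fargo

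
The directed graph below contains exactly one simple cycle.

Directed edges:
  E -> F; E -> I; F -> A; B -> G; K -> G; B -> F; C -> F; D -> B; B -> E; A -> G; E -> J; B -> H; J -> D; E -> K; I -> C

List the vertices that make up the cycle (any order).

B, D, E, J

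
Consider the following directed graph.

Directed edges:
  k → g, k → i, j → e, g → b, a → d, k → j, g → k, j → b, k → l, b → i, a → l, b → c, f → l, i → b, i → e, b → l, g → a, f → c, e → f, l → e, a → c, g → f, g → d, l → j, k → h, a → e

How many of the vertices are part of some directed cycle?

A vertex is on a directed cycle iff it belongs to a strongly connected component of size ≥ 2 (or has a self-loop).
The vertices on cycles are {b, e, f, g, i, j, k, l} — 8 in total.

8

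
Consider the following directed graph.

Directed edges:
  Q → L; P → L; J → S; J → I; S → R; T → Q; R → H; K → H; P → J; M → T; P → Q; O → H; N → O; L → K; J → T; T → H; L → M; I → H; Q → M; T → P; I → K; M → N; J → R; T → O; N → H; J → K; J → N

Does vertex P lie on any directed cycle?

Yes

P is on a cycle iff P can reach itself via ≥1 edge.
P → J → T → P — yes.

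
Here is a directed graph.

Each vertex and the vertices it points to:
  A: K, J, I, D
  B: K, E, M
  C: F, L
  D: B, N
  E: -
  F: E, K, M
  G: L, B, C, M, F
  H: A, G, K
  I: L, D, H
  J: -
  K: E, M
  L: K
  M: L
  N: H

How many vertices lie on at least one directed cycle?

8

A vertex is on a directed cycle iff it belongs to a strongly connected component of size ≥ 2 (or has a self-loop).
The vertices on cycles are {A, D, H, I, K, L, M, N} — 8 in total.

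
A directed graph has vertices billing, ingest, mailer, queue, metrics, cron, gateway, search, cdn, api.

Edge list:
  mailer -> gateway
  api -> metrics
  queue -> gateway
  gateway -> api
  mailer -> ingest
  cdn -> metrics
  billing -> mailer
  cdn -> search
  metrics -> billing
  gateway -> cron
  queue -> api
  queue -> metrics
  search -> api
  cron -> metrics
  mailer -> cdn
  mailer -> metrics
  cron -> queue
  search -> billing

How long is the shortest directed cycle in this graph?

3

For each vertex v, BFS finds the shortest path from v back to v.
The shortest such closed walk is billing → mailer → metrics → billing, length 3.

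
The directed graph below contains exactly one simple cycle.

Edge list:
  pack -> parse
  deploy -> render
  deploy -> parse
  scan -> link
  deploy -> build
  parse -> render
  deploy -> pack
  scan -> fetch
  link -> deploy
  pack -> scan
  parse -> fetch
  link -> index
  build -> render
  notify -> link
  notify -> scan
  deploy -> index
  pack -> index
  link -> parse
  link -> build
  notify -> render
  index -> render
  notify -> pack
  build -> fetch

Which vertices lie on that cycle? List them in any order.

DFS with gray/black marking from link:
link gray
  deploy gray
    parse gray
      render gray
      render black
      fetch gray
      fetch black
    parse black
    pack gray
      index gray
        index→render: render black — skip
      index black
      pack→parse: parse black — skip
      scan gray
        scan→link: link is gray → back edge
Back edge closes the cycle link → deploy → pack → scan → link; its vertices are {link, pack, scan, deploy}.

link, pack, scan, deploy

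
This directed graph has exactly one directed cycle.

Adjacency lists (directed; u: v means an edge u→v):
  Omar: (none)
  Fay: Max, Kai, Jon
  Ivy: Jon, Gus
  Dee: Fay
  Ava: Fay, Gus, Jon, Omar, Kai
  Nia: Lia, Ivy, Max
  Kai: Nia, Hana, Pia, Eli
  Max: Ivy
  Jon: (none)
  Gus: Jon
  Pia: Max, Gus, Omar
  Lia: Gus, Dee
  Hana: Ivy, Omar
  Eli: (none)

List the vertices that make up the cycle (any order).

DFS with gray/black marking from Kai:
Kai gray
  Nia gray
    Lia gray
      Gus gray
        Jon gray
        Jon black
      Gus black
      Dee gray
        Fay gray
          Max gray
            Ivy gray
              Ivy→Jon: Jon black — skip
              Ivy→Gus: Gus black — skip
            Ivy black
          Max black
          Fay→Kai: Kai is gray → back edge
Back edge closes the cycle Kai → Nia → Lia → Dee → Fay → Kai; its vertices are {Dee, Fay, Kai, Lia, Nia}.

Dee, Fay, Kai, Lia, Nia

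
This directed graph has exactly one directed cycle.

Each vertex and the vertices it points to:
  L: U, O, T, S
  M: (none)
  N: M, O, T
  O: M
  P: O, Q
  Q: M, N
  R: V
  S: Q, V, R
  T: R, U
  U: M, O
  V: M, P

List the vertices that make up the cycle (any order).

DFS with gray/black marking from Q:
Q gray
  M gray
  M black
  N gray
    N→M: M black — skip
    O gray
      O→M: M black — skip
    O black
    T gray
      R gray
        V gray
          V→M: M black — skip
          P gray
            P→O: O black — skip
            P→Q: Q is gray → back edge
Back edge closes the cycle Q → N → T → R → V → P → Q; its vertices are {N, P, Q, R, T, V}.

N, P, Q, R, T, V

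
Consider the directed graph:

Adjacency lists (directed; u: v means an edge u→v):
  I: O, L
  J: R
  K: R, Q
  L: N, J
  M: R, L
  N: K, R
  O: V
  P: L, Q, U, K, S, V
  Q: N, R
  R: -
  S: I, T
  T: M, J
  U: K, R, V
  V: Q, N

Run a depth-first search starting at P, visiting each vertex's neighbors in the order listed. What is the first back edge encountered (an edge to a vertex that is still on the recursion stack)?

DFS from P (visiting each vertex's neighbors in the order listed); mark gray on enter, black on exit:
P gray
  L gray
    N gray
      K gray
        R gray
        R black
        Q gray
          Q→N: N is gray → back edge
First back edge: Q → N.

Q→N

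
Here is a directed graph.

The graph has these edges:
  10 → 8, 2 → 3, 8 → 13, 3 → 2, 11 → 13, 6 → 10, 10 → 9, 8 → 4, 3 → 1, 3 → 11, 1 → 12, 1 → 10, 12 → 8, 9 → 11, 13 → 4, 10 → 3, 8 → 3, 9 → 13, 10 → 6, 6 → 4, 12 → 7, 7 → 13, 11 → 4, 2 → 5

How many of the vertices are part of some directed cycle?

A vertex is on a directed cycle iff it belongs to a strongly connected component of size ≥ 2 (or has a self-loop).
The vertices on cycles are {1, 2, 3, 6, 8, 10, 12} — 7 in total.

7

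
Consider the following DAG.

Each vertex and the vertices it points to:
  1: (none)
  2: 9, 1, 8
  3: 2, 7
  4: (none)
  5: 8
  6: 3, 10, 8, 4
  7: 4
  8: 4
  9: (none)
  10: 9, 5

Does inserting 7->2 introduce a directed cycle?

Adding 7→2 creates a cycle iff 2 can already reach 7.
Explore from 2: no path reaches 7. The graph stays acyclic.

No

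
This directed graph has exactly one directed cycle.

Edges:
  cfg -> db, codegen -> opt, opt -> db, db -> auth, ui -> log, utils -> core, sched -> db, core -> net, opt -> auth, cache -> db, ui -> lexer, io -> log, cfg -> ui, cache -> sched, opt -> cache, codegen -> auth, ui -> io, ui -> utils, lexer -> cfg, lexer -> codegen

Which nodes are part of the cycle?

ui, cfg, lexer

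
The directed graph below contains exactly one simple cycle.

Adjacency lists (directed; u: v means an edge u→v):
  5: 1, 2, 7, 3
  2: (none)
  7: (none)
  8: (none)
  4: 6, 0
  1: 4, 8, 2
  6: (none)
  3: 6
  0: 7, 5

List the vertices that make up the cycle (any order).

DFS with gray/black marking from 0:
0 gray
  7 gray
  7 black
  5 gray
    1 gray
      4 gray
        6 gray
        6 black
        4→0: 0 is gray → back edge
Back edge closes the cycle 0 → 5 → 1 → 4 → 0; its vertices are {0, 1, 4, 5}.

0, 1, 4, 5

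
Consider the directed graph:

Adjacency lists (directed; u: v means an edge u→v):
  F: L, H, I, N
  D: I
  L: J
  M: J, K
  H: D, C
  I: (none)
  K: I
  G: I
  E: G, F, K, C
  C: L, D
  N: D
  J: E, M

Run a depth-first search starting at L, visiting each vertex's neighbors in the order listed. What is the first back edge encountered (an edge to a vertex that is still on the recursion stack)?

F->L

DFS from L (visiting each vertex's neighbors in the order listed); mark gray on enter, black on exit:
L gray
  J gray
    E gray
      G gray
        I gray
        I black
      G black
      F gray
        F→L: L is gray → back edge
First back edge: F → L.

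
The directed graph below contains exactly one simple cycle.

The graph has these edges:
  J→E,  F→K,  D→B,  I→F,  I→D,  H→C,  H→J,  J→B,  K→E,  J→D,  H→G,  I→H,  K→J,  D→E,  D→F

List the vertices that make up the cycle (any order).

D, F, J, K

DFS with gray/black marking from D:
D gray
  F gray
    K gray
      E gray
      E black
      J gray
        B gray
        B black
        J→D: D is gray → back edge
Back edge closes the cycle D → F → K → J → D; its vertices are {D, F, J, K}.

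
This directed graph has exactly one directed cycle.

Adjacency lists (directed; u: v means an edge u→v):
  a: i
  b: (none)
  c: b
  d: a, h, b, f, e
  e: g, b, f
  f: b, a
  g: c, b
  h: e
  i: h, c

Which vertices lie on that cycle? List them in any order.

DFS with gray/black marking from h:
h gray
  e gray
    g gray
      c gray
        b gray
        b black
      c black
      g→b: b black — skip
    g black
    e→b: b black — skip
    f gray
      f→b: b black — skip
      a gray
        i gray
          i→h: h is gray → back edge
Back edge closes the cycle h → e → f → a → i → h; its vertices are {a, e, f, h, i}.

a, e, f, h, i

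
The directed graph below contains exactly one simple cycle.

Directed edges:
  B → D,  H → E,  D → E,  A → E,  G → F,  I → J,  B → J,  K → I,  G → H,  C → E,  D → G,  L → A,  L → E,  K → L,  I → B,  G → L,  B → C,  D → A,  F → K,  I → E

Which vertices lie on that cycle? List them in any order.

B, D, F, G, I, K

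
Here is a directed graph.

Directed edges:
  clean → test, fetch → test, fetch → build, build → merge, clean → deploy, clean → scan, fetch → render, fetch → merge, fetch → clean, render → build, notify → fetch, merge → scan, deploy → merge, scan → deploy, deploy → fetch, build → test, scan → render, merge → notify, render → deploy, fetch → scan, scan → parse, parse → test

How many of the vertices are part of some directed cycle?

A vertex is on a directed cycle iff it belongs to a strongly connected component of size ≥ 2 (or has a self-loop).
The vertices on cycles are {scan, build, clean, fetch, merge, deploy, notify, render} — 8 in total.

8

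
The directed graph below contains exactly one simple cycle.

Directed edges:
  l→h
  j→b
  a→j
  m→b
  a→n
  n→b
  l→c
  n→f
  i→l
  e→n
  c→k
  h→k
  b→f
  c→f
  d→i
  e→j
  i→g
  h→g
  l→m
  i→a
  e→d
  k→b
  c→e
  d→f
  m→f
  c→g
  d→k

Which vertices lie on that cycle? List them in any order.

c, d, e, i, l

DFS with gray/black marking from d:
d gray
  i gray
    l gray
      m gray
        f gray
        f black
        b gray
          b→f: f black — skip
        b black
      m black
      h gray
        k gray
          k→b: b black — skip
        k black
        g gray
        g black
      h black
      c gray
        e gray
          e→d: d is gray → back edge
Back edge closes the cycle d → i → l → c → e → d; its vertices are {c, d, e, i, l}.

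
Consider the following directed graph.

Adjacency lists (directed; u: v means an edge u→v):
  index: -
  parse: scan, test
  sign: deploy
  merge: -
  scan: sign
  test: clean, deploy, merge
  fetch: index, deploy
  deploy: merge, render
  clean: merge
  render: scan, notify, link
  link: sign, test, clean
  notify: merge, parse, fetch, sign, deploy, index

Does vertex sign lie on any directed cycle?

sign is on a cycle iff sign can reach itself via ≥1 edge.
sign → deploy → render → scan → sign — yes.

Yes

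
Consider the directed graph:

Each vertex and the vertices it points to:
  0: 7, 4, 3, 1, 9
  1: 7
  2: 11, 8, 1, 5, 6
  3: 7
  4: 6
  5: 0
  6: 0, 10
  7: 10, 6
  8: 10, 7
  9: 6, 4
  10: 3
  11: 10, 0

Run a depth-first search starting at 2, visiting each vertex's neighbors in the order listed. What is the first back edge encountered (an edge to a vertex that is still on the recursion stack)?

7→10

DFS from 2 (visiting each vertex's neighbors in the order listed); mark gray on enter, black on exit:
2 gray
  11 gray
    10 gray
      3 gray
        7 gray
          7→10: 10 is gray → back edge
First back edge: 7 → 10.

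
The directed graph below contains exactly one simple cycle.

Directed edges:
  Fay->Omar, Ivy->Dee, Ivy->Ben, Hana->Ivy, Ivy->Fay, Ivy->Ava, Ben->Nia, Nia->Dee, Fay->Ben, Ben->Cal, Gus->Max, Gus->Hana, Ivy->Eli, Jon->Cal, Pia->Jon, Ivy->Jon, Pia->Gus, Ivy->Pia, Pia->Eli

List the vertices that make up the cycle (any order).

Gus, Ivy, Pia, Hana

DFS with gray/black marking from Ivy:
Ivy gray
  Eli gray
  Eli black
  Ava gray
  Ava black
  Fay gray
    Ben gray
      Cal gray
      Cal black
      Nia gray
        Dee gray
        Dee black
      Nia black
    Ben black
    Omar gray
    Omar black
  Fay black
  Pia gray
    Jon gray
      Jon→Cal: Cal black — skip
    Jon black
    Pia→Eli: Eli black — skip
    Gus gray
      Hana gray
        Hana→Ivy: Ivy is gray → back edge
Back edge closes the cycle Ivy → Pia → Gus → Hana → Ivy; its vertices are {Gus, Ivy, Pia, Hana}.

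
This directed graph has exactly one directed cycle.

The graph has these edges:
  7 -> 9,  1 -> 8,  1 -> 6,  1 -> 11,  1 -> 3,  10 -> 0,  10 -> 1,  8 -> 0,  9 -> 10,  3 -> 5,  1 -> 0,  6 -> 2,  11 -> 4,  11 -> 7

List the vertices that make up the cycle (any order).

DFS with gray/black marking from 1:
1 gray
  3 gray
    5 gray
    5 black
  3 black
  11 gray
    4 gray
    4 black
    7 gray
      9 gray
        10 gray
          10→1: 1 is gray → back edge
Back edge closes the cycle 1 → 11 → 7 → 9 → 10 → 1; its vertices are {1, 7, 9, 10, 11}.

1, 7, 9, 10, 11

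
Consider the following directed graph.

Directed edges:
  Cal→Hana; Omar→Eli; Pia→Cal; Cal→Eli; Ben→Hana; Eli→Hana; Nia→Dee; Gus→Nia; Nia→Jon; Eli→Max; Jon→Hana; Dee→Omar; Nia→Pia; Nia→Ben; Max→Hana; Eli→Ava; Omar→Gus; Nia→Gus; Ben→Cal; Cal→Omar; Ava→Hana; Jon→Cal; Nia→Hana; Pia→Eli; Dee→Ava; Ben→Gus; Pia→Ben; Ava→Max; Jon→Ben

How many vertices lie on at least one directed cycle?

A vertex is on a directed cycle iff it belongs to a strongly connected component of size ≥ 2 (or has a self-loop).
The vertices on cycles are {Ben, Cal, Dee, Gus, Jon, Nia, Pia, Omar} — 8 in total.

8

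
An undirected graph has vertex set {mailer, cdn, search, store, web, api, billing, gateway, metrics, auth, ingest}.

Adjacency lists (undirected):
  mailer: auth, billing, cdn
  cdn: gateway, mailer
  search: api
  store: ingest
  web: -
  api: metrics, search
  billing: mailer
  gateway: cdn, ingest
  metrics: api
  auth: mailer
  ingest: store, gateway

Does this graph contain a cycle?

DFS, tracking each vertex's parent; an edge to a visited non-parent vertex closes a cycle.
Start from store:
visit store (parent –)
  visit ingest (parent store)
    ingest–store: parent, skip
    visit gateway (parent ingest)
      visit cdn (parent gateway)
        cdn–gateway: parent, skip
        visit mailer (parent cdn)
          visit auth (parent mailer)
            auth–mailer: parent, skip
          visit billing (parent mailer)
            billing–mailer: parent, skip
          mailer–cdn: parent, skip
      gateway–ingest: parent, skip
visit search (parent –)
  visit api (parent search)
    visit metrics (parent api)
      metrics–api: parent, skip
    api–search: parent, skip
visit web (parent –)
No non-parent visited neighbor found — the graph is a forest.

No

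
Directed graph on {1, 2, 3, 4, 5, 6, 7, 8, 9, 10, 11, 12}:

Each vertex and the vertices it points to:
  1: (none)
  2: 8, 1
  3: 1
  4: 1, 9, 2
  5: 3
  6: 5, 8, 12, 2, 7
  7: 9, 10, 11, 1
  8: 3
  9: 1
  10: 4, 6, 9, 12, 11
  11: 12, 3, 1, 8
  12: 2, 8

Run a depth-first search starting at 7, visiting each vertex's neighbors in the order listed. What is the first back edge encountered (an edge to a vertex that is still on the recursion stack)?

DFS from 7 (visiting each vertex's neighbors in the order listed); mark gray on enter, black on exit:
7 gray
  9 gray
    1 gray
    1 black
  9 black
  10 gray
    4 gray
      4→1: 1 black — skip
      4→9: 9 black — skip
      2 gray
        8 gray
          3 gray
            3→1: 1 black — skip
          3 black
        8 black
        2→1: 1 black — skip
      2 black
    4 black
    6 gray
      5 gray
        5→3: 3 black — skip
      5 black
      6→8: 8 black — skip
      12 gray
        12→2: 2 black — skip
        12→8: 8 black — skip
      12 black
      6→2: 2 black — skip
      6→7: 7 is gray → back edge
First back edge: 6 → 7.

6→7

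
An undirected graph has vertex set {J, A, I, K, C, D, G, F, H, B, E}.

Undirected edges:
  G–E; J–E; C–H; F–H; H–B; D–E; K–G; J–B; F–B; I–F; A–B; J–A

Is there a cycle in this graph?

Yes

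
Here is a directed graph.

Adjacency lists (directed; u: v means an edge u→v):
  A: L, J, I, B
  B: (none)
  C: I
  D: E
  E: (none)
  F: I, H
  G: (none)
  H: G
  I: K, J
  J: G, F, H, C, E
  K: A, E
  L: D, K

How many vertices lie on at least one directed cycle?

7

A vertex is on a directed cycle iff it belongs to a strongly connected component of size ≥ 2 (or has a self-loop).
The vertices on cycles are {A, C, F, I, J, K, L} — 7 in total.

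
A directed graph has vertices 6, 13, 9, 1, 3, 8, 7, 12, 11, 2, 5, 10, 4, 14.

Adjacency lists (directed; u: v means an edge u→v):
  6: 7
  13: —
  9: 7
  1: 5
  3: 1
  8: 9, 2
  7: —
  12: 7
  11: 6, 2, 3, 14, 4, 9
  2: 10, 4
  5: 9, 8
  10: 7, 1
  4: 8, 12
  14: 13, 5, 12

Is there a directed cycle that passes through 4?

Yes

4 is on a cycle iff 4 can reach itself via ≥1 edge.
4 → 8 → 2 → 4 — yes.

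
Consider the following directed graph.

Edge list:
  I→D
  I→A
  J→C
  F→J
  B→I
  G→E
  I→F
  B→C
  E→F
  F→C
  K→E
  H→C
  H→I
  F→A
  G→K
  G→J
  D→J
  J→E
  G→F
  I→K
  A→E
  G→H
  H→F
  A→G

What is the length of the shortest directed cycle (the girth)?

3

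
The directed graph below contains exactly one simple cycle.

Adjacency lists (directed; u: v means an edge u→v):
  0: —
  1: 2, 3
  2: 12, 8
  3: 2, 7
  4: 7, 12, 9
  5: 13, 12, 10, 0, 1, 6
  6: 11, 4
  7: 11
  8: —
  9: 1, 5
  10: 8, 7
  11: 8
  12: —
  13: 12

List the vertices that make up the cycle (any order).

DFS with gray/black marking from 9:
9 gray
  1 gray
    2 gray
      12 gray
      12 black
      8 gray
      8 black
    2 black
    3 gray
      3→2: 2 black — skip
      7 gray
        11 gray
          11→8: 8 black — skip
        11 black
      7 black
    3 black
  1 black
  5 gray
    13 gray
      13→12: 12 black — skip
    13 black
    5→12: 12 black — skip
    10 gray
      10→8: 8 black — skip
      10→7: 7 black — skip
    10 black
    0 gray
    0 black
    5→1: 1 black — skip
    6 gray
      6→11: 11 black — skip
      4 gray
        4→7: 7 black — skip
        4→12: 12 black — skip
        4→9: 9 is gray → back edge
Back edge closes the cycle 9 → 5 → 6 → 4 → 9; its vertices are {4, 5, 6, 9}.

4, 5, 6, 9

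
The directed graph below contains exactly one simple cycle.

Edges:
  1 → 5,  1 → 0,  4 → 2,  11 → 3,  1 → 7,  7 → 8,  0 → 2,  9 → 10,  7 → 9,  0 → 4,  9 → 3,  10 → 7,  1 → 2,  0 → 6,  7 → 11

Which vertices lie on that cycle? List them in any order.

7, 9, 10

DFS with gray/black marking from 7:
7 gray
  8 gray
  8 black
  9 gray
    3 gray
    3 black
    10 gray
      10→7: 7 is gray → back edge
Back edge closes the cycle 7 → 9 → 10 → 7; its vertices are {7, 9, 10}.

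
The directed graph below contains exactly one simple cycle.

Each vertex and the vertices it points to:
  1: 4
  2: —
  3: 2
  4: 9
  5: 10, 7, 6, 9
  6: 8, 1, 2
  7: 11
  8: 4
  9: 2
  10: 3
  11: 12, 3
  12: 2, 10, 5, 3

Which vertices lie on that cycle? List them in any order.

5, 7, 11, 12

DFS with gray/black marking from 12:
12 gray
  2 gray
  2 black
  10 gray
    3 gray
      3→2: 2 black — skip
    3 black
  10 black
  5 gray
    5→10: 10 black — skip
    7 gray
      11 gray
        11→12: 12 is gray → back edge
Back edge closes the cycle 12 → 5 → 7 → 11 → 12; its vertices are {5, 7, 11, 12}.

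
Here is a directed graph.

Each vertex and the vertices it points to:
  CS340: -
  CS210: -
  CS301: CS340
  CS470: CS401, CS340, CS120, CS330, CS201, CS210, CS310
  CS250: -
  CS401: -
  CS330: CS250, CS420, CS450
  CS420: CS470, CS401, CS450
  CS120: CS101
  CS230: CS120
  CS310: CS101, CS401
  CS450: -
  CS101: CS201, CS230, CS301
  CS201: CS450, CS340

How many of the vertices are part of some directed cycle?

6

A vertex is on a directed cycle iff it belongs to a strongly connected component of size ≥ 2 (or has a self-loop).
The vertices on cycles are {CS101, CS120, CS230, CS330, CS420, CS470} — 6 in total.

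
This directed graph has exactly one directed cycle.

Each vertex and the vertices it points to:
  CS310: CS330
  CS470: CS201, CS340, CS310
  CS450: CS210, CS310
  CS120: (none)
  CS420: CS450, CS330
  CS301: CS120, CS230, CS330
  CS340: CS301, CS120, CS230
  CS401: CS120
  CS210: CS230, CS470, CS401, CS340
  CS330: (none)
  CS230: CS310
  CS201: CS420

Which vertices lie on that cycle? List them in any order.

CS201, CS210, CS420, CS450, CS470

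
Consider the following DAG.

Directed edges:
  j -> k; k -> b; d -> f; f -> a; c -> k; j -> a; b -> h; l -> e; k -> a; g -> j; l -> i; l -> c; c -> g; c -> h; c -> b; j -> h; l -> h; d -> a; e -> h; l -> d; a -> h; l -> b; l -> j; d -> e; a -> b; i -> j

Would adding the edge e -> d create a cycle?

Adding e→d creates a cycle iff d can already reach e.
Path from d: d → e.
So d → … → e → d is a cycle.

Yes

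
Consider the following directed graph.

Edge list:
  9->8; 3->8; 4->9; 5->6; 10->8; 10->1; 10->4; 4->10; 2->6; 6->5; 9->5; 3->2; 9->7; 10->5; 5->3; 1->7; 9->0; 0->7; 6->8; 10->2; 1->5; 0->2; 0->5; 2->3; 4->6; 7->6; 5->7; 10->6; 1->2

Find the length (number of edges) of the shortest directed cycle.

2

For each vertex v, BFS finds the shortest path from v back to v.
The shortest such closed walk is 4 → 10 → 4, length 2.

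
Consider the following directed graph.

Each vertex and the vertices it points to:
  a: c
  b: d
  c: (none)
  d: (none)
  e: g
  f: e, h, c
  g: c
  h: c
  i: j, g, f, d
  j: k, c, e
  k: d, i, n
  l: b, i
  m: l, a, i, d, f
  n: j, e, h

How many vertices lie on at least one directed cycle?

4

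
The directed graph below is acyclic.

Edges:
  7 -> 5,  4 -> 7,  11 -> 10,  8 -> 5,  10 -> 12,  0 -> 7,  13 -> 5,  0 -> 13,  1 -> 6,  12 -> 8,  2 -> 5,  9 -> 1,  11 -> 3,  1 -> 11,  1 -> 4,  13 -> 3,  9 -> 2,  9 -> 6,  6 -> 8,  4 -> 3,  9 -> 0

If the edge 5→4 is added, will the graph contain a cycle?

Yes

Adding 5→4 creates a cycle iff 4 can already reach 5.
Path from 4: 4 → 7 → 5.
So 4 → … → 5 → 4 is a cycle.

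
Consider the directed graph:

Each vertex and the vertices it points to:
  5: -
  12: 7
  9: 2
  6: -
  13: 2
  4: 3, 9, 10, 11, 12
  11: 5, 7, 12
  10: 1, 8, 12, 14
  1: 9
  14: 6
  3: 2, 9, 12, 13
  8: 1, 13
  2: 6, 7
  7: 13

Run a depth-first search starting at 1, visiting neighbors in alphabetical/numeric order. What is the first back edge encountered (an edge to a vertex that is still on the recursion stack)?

DFS from 1 (visiting neighbors in alphabetical/numeric order); mark gray on enter, black on exit:
1 gray
  9 gray
    2 gray
      6 gray
      6 black
      7 gray
        13 gray
          13→2: 2 is gray → back edge
First back edge: 13 → 2.

13→2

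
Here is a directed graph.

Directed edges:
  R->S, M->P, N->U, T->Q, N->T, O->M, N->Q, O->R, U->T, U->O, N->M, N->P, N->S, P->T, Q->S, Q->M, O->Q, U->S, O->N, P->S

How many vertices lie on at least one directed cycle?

7

A vertex is on a directed cycle iff it belongs to a strongly connected component of size ≥ 2 (or has a self-loop).
The vertices on cycles are {M, N, O, P, Q, T, U} — 7 in total.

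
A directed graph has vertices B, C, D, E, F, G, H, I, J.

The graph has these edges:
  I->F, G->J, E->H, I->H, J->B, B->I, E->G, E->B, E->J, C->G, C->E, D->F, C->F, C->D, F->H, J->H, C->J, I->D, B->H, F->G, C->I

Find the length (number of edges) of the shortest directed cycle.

5

For each vertex v, BFS finds the shortest path from v back to v.
The shortest such closed walk is F → G → J → B → I → F, length 5.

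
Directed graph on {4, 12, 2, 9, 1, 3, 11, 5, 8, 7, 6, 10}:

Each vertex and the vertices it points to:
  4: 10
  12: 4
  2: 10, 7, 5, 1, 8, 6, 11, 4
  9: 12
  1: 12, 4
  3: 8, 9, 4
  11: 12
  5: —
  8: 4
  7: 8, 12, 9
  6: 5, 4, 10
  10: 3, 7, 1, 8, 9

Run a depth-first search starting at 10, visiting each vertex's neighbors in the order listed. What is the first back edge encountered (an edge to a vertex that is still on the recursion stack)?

4->10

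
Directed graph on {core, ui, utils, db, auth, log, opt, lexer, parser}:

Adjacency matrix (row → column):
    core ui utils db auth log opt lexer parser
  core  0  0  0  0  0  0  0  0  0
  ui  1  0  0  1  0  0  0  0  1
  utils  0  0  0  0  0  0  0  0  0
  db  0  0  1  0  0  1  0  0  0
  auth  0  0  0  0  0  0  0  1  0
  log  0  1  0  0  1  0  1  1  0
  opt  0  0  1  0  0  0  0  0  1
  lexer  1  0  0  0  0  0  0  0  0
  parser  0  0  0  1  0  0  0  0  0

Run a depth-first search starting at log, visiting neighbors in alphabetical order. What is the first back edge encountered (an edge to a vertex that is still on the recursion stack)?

DFS from log (visiting neighbors in alphabetical order); mark gray on enter, black on exit:
log gray
  auth gray
    lexer gray
      core gray
      core black
    lexer black
  auth black
  log→lexer: lexer black — skip
  opt gray
    parser gray
      db gray
        db→log: log is gray → back edge
First back edge: db → log.

db->log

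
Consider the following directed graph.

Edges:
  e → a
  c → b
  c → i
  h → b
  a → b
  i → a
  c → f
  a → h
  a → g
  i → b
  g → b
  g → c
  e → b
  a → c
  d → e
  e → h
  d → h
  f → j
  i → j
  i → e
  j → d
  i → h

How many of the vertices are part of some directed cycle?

A vertex is on a directed cycle iff it belongs to a strongly connected component of size ≥ 2 (or has a self-loop).
The vertices on cycles are {a, c, d, e, f, g, i, j} — 8 in total.

8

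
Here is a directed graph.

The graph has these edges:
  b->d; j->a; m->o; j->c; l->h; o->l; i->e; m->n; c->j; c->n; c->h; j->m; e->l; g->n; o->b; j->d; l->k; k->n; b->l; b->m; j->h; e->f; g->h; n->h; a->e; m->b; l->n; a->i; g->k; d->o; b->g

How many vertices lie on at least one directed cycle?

6

A vertex is on a directed cycle iff it belongs to a strongly connected component of size ≥ 2 (or has a self-loop).
The vertices on cycles are {b, c, d, j, m, o} — 6 in total.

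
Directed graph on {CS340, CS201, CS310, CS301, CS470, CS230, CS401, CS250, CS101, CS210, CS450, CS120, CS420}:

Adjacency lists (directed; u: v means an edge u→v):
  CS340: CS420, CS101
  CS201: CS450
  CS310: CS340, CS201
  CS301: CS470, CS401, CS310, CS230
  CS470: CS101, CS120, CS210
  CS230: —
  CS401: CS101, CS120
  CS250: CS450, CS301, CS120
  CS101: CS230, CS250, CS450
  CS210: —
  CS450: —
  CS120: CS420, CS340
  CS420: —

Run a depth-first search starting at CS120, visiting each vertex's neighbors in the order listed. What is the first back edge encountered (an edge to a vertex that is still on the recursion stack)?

CS470→CS101

DFS from CS120 (visiting each vertex's neighbors in the order listed); mark gray on enter, black on exit:
CS120 gray
  CS420 gray
  CS420 black
  CS340 gray
    CS340→CS420: CS420 black — skip
    CS101 gray
      CS230 gray
      CS230 black
      CS250 gray
        CS450 gray
        CS450 black
        CS301 gray
          CS470 gray
            CS470→CS101: CS101 is gray → back edge
First back edge: CS470 → CS101.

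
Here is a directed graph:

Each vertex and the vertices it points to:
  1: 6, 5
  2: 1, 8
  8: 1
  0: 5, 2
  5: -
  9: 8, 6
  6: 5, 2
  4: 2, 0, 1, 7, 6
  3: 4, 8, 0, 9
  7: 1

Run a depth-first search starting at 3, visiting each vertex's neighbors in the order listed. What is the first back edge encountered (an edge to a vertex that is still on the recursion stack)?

6->2

DFS from 3 (visiting each vertex's neighbors in the order listed); mark gray on enter, black on exit:
3 gray
  4 gray
    2 gray
      1 gray
        6 gray
          5 gray
          5 black
          6→2: 2 is gray → back edge
First back edge: 6 → 2.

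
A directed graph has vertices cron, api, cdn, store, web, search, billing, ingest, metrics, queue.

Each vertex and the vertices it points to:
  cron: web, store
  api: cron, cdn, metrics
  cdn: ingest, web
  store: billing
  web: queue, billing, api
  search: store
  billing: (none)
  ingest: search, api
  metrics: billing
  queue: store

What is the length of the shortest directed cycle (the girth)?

3

For each vertex v, BFS finds the shortest path from v back to v.
The shortest such closed walk is cdn → web → api → cdn, length 3.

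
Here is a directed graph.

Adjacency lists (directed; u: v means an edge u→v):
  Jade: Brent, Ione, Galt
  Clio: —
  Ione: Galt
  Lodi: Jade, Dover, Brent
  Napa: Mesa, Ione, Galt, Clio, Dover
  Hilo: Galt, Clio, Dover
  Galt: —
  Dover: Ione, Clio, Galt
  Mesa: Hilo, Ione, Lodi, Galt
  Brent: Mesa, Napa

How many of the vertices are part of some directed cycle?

A vertex is on a directed cycle iff it belongs to a strongly connected component of size ≥ 2 (or has a self-loop).
The vertices on cycles are {Jade, Lodi, Mesa, Napa, Brent} — 5 in total.

5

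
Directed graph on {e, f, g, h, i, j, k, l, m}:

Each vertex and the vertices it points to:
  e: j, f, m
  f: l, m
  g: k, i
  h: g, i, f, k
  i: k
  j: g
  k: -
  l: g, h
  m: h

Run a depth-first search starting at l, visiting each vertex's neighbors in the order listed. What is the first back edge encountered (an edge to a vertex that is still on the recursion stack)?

f→l

DFS from l (visiting each vertex's neighbors in the order listed); mark gray on enter, black on exit:
l gray
  g gray
    k gray
    k black
    i gray
      i→k: k black — skip
    i black
  g black
  h gray
    h→g: g black — skip
    h→i: i black — skip
    f gray
      f→l: l is gray → back edge
First back edge: f → l.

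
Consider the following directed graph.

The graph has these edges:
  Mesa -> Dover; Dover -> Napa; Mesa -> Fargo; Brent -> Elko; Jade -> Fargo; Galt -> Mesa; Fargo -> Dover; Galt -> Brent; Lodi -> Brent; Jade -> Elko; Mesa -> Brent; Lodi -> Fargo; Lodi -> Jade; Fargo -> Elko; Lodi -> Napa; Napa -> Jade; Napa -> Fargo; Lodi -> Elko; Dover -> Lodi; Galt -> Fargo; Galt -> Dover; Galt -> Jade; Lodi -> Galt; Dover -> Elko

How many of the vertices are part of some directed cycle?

A vertex is on a directed cycle iff it belongs to a strongly connected component of size ≥ 2 (or has a self-loop).
The vertices on cycles are {Galt, Jade, Lodi, Mesa, Napa, Dover, Fargo} — 7 in total.

7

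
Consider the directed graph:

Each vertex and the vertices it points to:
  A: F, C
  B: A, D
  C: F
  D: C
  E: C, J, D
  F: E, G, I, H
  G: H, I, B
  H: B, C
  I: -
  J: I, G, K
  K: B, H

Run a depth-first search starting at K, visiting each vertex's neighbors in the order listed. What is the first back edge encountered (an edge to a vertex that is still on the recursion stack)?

C->F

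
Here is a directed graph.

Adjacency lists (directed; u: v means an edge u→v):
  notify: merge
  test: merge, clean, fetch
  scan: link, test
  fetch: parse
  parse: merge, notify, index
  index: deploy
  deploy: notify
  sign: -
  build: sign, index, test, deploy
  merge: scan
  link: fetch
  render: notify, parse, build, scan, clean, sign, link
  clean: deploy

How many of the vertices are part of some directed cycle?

10

A vertex is on a directed cycle iff it belongs to a strongly connected component of size ≥ 2 (or has a self-loop).
The vertices on cycles are {link, scan, test, clean, fetch, index, merge, parse, deploy, notify} — 10 in total.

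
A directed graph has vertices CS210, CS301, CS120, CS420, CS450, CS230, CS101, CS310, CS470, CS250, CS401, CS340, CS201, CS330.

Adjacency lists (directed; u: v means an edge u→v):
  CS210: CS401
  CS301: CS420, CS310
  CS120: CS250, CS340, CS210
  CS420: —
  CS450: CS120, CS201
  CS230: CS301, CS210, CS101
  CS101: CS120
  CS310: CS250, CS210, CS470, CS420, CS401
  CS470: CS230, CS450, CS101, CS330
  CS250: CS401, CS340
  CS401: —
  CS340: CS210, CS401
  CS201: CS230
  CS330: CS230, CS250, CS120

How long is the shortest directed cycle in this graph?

4

For each vertex v, BFS finds the shortest path from v back to v.
The shortest such closed walk is CS470 → CS230 → CS301 → CS310 → CS470, length 4.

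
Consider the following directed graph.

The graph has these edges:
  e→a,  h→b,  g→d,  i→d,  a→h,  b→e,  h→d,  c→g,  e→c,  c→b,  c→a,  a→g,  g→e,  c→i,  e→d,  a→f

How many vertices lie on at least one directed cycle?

A vertex is on a directed cycle iff it belongs to a strongly connected component of size ≥ 2 (or has a self-loop).
The vertices on cycles are {a, b, c, e, g, h} — 6 in total.

6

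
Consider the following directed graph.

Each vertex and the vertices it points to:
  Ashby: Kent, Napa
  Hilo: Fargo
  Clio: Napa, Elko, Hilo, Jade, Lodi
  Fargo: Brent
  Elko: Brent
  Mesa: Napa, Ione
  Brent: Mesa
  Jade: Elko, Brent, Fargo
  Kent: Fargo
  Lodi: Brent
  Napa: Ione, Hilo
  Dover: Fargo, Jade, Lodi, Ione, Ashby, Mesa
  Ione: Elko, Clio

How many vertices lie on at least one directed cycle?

10

A vertex is on a directed cycle iff it belongs to a strongly connected component of size ≥ 2 (or has a self-loop).
The vertices on cycles are {Clio, Elko, Hilo, Ione, Jade, Lodi, Mesa, Napa, Brent, Fargo} — 10 in total.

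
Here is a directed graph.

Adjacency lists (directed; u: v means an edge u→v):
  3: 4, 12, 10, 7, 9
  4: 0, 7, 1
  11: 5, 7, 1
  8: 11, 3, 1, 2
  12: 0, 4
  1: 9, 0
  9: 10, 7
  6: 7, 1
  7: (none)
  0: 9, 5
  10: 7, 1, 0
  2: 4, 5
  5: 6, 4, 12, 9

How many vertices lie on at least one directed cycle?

A vertex is on a directed cycle iff it belongs to a strongly connected component of size ≥ 2 (or has a self-loop).
The vertices on cycles are {0, 1, 4, 5, 6, 9, 10, 12} — 8 in total.

8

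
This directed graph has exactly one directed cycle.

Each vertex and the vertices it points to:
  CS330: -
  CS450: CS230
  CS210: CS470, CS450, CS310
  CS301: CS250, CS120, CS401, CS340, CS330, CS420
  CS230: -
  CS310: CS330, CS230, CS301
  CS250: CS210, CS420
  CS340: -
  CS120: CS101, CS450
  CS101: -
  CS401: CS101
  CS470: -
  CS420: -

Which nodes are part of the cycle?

CS210, CS250, CS301, CS310

DFS with gray/black marking from CS301:
CS301 gray
  CS250 gray
    CS210 gray
      CS470 gray
      CS470 black
      CS450 gray
        CS230 gray
        CS230 black
      CS450 black
      CS310 gray
        CS330 gray
        CS330 black
        CS310→CS230: CS230 black — skip
        CS310→CS301: CS301 is gray → back edge
Back edge closes the cycle CS301 → CS250 → CS210 → CS310 → CS301; its vertices are {CS210, CS250, CS301, CS310}.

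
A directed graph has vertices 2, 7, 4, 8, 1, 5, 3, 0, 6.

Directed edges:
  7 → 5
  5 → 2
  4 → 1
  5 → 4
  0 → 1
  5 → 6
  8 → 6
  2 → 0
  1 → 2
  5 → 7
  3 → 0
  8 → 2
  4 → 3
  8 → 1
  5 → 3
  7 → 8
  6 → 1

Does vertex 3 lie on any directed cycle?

3 lies on a cycle iff there is a path from 3 back to itself.
Exploring from 3, it never reaches itself; equivalently, its strongly connected component is a singleton.

No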